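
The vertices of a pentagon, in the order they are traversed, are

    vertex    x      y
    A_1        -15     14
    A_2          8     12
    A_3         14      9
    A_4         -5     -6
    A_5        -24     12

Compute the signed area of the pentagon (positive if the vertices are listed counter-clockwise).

Cross-terms: -292, -96, -39, -204, -156  ⇒  Σ = -787
Signed area = Σ/2 = -393.5 (negative ⇒ clockwise traversal).

-393.5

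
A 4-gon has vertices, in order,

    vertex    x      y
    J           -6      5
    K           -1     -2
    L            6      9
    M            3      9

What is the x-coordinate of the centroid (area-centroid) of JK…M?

Apply the shoelace (surveyor's) formula. First the cross-terms c_i = x_i·y_{i+1} − x_{i+1}·y_i:
  17, 3, 27, 69  ⇒  2A = 116, A = 58.
Then Σ (x_i + x_{i+1})·c_i = -68, so x̄ = -68 / (6·58) = -17/87.

-17/87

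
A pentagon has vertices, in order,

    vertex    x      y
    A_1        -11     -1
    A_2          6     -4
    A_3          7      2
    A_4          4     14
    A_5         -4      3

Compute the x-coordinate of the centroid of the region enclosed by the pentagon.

47/57

Apply the shoelace formula. First the cross-terms c_i = x_i·y_{i+1} − x_{i+1}·y_i:
  50, 40, 90, 68, 37  ⇒  2A = 285, A = 142.5.
Then Σ (x_i + x_{i+1})·c_i = 705, so x̄ = 705 / (6·142.5) = 47/57.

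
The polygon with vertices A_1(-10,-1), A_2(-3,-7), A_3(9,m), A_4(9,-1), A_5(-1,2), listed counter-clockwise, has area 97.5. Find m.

-3

The doubled signed area Σ (x_i y_{i+1} − x_{i+1} y_i) is linear in m.
With m=0 it equals 159; the coefficient of m is -12 (from the two edges through A_3).
So -12·m + 159 = 2·97.5 = 195 ⇒ m = -3.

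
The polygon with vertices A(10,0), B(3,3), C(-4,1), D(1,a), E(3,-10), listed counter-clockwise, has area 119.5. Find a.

Write out the shoelace sum; only the two edges meeting at D involve a:
2·Area = [((-4)·a − 1·1) + (1·(-10) − 3·a)] + 145
       = -7·a + 134 = 239
⇒ a = -15.

-15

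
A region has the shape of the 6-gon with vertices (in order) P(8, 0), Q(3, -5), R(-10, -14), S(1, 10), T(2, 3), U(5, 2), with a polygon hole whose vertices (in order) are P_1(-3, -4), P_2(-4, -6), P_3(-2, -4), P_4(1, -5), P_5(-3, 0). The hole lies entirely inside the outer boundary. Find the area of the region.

122.5

Outer boundary:
Cross-terms: -40, -92, -86, -17, -11, -16  ⇒  Σ = -262
Area = |Σ|/2 = 131.
Hole:
Apply the surveyor's formula: 2A = Σ (x_i·y_{i+1} − x_{i+1}·y_i), indices taken mod 5.
P_1→P_2: (-3)(-6) − (-4)(-4) = 2
P_2→P_3: (-4)(-4) − (-2)(-6) = 4
P_3→P_4: (-2)(-5) − (1)(-4) = 14
P_4→P_5: (1)(0) − (-3)(-5) = -15
P_5→P_1: (-3)(-4) − (-3)(0) = 12
Σ = 17
Area = |Σ|/2 = 8.5.
Net area = 131 − 8.5 = 122.5.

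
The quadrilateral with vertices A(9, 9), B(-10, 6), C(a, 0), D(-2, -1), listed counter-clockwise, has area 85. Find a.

-5

The doubled signed area Σ (x_i y_{i+1} − x_{i+1} y_i) is linear in a.
With a=0 it equals 135; the coefficient of a is -7 (from the two edges through C).
So -7·a + 135 = 2·85 = 170 ⇒ a = -5.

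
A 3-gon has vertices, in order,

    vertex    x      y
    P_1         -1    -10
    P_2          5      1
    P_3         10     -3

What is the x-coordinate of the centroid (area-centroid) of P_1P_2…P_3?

Apply the shoelace formula. First the cross-terms c_i = x_i·y_{i+1} − x_{i+1}·y_i:
  49, -25, -103  ⇒  2A = -79, A = -39.5.
Then Σ (x_i + x_{i+1})·c_i = -1106, so x̄ = -1106 / (6·(-39.5)) = 14/3.

14/3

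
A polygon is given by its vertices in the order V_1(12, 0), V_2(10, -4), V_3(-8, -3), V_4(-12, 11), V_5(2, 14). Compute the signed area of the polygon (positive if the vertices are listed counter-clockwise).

-296

Cross-terms: -48, -62, -124, -190, -168  ⇒  Σ = -592
Signed area = Σ/2 = -296 (negative ⇒ clockwise traversal).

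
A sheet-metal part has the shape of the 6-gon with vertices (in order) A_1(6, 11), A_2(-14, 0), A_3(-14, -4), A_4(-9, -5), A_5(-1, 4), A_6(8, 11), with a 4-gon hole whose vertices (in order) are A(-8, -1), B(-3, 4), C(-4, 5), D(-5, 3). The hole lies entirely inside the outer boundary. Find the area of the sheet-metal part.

87

Outer boundary:
Cross-terms: 154, 56, 34, -41, -43, 22  ⇒  Σ = 182
Area = |Σ|/2 = 91.
Hole:
Apply the shoelace formula: 2A = Σ (x_i·y_{i+1} − x_{i+1}·y_i), indices taken mod 4.
Σ = (-35) + (1) + (13) + (29) = 8
Area = |Σ|/2 = 4.
Net area = 91 − 4 = 87.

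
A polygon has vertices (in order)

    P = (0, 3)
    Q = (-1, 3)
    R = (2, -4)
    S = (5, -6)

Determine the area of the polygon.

Apply the surveyor's formula: 2A = Σ (x_i·y_{i+1} − x_{i+1}·y_i), indices taken mod 4.
Σ = (3) + (-2) + (8) + (15) = 24
Area = |Σ|/2 = 12.

12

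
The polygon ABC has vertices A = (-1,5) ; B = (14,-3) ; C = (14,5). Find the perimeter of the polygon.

40

|AB| = √((15)² + (-8)²) = √289 = 17
|BC| = √((0)² + (8)²) = √64 = 8
|CA| = √((-15)² + (0)²) = √225 = 15
Perimeter = 17 + 8 + 15 = 40.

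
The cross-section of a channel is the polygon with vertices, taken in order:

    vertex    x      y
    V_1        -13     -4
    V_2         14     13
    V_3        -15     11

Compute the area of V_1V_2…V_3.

219.5

V_1→V_2: (-13)(13) − (14)(-4) = -113
V_2→V_3: (14)(11) − (-15)(13) = 349
V_3→V_1: (-15)(-4) − (-13)(11) = 203
Σ = 439
Area = |Σ|/2 = 219.5.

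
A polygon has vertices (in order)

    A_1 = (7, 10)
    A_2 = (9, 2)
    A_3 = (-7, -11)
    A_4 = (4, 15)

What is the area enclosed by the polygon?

Apply the surveyor's formula: 2A = Σ (x_i·y_{i+1} − x_{i+1}·y_i), indices taken mod 4.
Σ = (-76) + (-85) + (-61) + (-65) = -287
Area = |Σ|/2 = 143.5.

143.5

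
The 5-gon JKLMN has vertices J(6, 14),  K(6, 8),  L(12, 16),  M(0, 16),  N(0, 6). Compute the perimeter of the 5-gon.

|JK| = √((0)² + (-6)²) = √36 = 6
|KL| = √((6)² + (8)²) = √100 = 10
|LM| = √((-12)² + (0)²) = √144 = 12
|MN| = √((0)² + (-10)²) = √100 = 10
|NJ| = √((6)² + (8)²) = √100 = 10
Perimeter = 6 + 10 + 12 + 10 + 10 = 48.

48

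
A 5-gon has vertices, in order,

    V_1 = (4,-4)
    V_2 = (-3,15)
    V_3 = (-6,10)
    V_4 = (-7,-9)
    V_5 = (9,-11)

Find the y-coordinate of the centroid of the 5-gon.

-188/199

Apply the shoelace (surveyor's) formula. First the cross-terms c_i = x_i·y_{i+1} − x_{i+1}·y_i:
  48, 60, 124, 158, 8  ⇒  2A = 398, A = 199.
Then Σ (y_i + y_{i+1})·c_i = -1128, so ȳ = -1128 / (6·199) = -188/199.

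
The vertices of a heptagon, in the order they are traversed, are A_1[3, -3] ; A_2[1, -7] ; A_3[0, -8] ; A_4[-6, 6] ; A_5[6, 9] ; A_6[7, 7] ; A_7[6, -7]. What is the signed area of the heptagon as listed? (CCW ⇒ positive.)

-136.5

A_1→A_2: (3)(-7) − (1)(-3) = -18
A_2→A_3: (1)(-8) − (0)(-7) = -8
A_3→A_4: (0)(6) − (-6)(-8) = -48
A_4→A_5: (-6)(9) − (6)(6) = -90
A_5→A_6: (6)(7) − (7)(9) = -21
A_6→A_7: (7)(-7) − (6)(7) = -91
A_7→A_1: (6)(-3) − (3)(-7) = 3
Σ = -273
Signed area = Σ/2 = -136.5 (negative ⇒ clockwise traversal).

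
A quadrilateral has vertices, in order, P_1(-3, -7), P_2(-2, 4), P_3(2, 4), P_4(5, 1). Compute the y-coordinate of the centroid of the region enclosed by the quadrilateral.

Apply the shoelace (surveyor's) formula. First the cross-terms c_i = x_i·y_{i+1} − x_{i+1}·y_i:
  -26, -16, -18, -32  ⇒  2A = -92, A = -46.
Then Σ (y_i + y_{i+1})·c_i = 52, so ȳ = 52 / (6·(-46)) = -13/69.

-13/69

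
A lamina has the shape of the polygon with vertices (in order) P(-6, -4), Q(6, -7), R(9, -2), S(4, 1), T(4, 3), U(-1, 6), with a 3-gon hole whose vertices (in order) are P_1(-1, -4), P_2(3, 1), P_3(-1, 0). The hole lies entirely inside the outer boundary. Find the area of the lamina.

96.5

Outer boundary:
Apply the surveyor's formula: 2A = Σ (x_i·y_{i+1} − x_{i+1}·y_i), indices taken mod 6.
Cross-terms: 66, 51, 17, 8, 27, 40  ⇒  Σ = 209
Area = |Σ|/2 = 104.5.
Hole:
Apply the shoelace formula: 2A = Σ (x_i·y_{i+1} − x_{i+1}·y_i), indices taken mod 3.
Cross-terms: 11, 1, 4  ⇒  Σ = 16
Area = |Σ|/2 = 8.
Net area = 104.5 − 8 = 96.5.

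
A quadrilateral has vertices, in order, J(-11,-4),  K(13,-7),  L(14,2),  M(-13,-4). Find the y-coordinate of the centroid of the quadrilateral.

-227/77

Apply the shoelace formula. First the cross-terms c_i = x_i·y_{i+1} − x_{i+1}·y_i:
  129, 124, -30, 8  ⇒  2A = 231, A = 115.5.
Then Σ (y_i + y_{i+1})·c_i = -2043, so ȳ = -2043 / (6·115.5) = -227/77.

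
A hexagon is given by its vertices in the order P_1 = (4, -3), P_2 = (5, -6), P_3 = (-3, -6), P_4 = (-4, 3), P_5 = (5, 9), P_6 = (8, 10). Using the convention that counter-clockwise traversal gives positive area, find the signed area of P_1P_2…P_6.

Σ = (-9) + (-48) + (-33) + (-51) + (-22) + (-64) = -227
Signed area = Σ/2 = -113.5 (negative ⇒ clockwise traversal).

-113.5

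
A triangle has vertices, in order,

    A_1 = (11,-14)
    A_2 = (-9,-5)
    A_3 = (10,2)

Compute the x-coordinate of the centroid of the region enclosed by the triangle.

4

Apply the shoelace formula. First the cross-terms c_i = x_i·y_{i+1} − x_{i+1}·y_i:
  -181, 32, -162  ⇒  2A = -311, A = -155.5.
Then Σ (x_i + x_{i+1})·c_i = -3732, so x̄ = -3732 / (6·(-155.5)) = 4.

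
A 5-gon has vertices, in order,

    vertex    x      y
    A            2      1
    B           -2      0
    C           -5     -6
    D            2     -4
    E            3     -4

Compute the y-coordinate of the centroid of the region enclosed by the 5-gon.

Apply the shoelace (surveyor's) formula. First the cross-terms c_i = x_i·y_{i+1} − x_{i+1}·y_i:
  2, 12, 32, 4, 11  ⇒  2A = 61, A = 30.5.
Then Σ (y_i + y_{i+1})·c_i = -455, so ȳ = -455 / (6·30.5) = -455/183.

-455/183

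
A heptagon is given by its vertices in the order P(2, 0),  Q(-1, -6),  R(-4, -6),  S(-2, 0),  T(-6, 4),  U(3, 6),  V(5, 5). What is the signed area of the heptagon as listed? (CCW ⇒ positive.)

Apply Gauss's area formula: 2A = Σ (x_i·y_{i+1} − x_{i+1}·y_i), indices taken mod 7.
Σ = (-12) + (-18) + (-12) + (-8) + (-48) + (-15) + (-10) = -123
Signed area = Σ/2 = -61.5 (negative ⇒ clockwise traversal).

-61.5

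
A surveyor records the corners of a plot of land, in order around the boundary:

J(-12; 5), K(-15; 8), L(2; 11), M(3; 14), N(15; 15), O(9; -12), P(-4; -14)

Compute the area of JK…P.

524.5

Σ = (-21) + (-181) + (-5) + (-165) + (-315) + (-174) + (-188) = -1049
Area = |Σ|/2 = 524.5.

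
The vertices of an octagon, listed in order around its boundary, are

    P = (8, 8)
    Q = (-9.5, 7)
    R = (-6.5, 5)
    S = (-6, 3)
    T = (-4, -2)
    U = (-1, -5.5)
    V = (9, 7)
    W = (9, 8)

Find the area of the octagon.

Apply Gauss's area formula: 2A = Σ (x_i·y_{i+1} − x_{i+1}·y_i), indices taken mod 8.
Σ = (132) + (-2) + (10.5) + (24) + (20) + (42.5) + (9) + (8) = 244
Area = |Σ|/2 = 122.

122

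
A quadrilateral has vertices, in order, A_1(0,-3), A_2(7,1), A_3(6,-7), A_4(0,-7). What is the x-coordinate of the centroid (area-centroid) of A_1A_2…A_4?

Apply the shoelace (surveyor's) formula. First the cross-terms c_i = x_i·y_{i+1} − x_{i+1}·y_i:
  21, -55, -42, 0  ⇒  2A = -76, A = -38.
Then Σ (x_i + x_{i+1})·c_i = -820, so x̄ = -820 / (6·(-38)) = 205/57.

205/57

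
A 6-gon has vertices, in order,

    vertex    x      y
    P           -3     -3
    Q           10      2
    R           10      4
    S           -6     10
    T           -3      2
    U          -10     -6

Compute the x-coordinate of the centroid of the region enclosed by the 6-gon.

Apply the surveyor's formula. First the cross-terms c_i = x_i·y_{i+1} − x_{i+1}·y_i:
  24, 20, 124, 18, 38, 12  ⇒  2A = 236, A = 118.
Then Σ (x_i + x_{i+1})·c_i = 252, so x̄ = 252 / (6·118) = 21/59.

21/59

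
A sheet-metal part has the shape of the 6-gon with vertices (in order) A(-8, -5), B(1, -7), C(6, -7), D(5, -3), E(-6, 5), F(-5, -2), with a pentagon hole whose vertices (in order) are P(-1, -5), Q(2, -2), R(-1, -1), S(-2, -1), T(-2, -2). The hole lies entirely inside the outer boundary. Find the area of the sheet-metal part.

74.5

Outer boundary:
Cross-terms: 61, 35, 17, 7, 37, 9  ⇒  Σ = 166
Area = |Σ|/2 = 83.
Hole:
Apply the shoelace (surveyor's) formula: 2A = Σ (x_i·y_{i+1} − x_{i+1}·y_i), indices taken mod 5.
Σ = (12) + (-4) + (-1) + (2) + (8) = 17
Area = |Σ|/2 = 8.5.
Net area = 83 − 8.5 = 74.5.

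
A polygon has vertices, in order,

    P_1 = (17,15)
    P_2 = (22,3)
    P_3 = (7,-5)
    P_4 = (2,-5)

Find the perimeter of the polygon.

|P_1P_2| = √((5)² + (-12)²) = √169 = 13
|P_2P_3| = √((-15)² + (-8)²) = √289 = 17
|P_3P_4| = √((-5)² + (0)²) = √25 = 5
|P_4P_1| = √((15)² + (20)²) = √625 = 25
Perimeter = 13 + 17 + 5 + 25 = 60.

60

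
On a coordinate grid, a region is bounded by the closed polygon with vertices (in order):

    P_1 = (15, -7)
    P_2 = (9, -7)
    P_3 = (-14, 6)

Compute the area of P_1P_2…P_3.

Apply the shoelace (surveyor's) formula: 2A = Σ (x_i·y_{i+1} − x_{i+1}·y_i), indices taken mod 3.
P_1→P_2: (15)(-7) − (9)(-7) = -42
P_2→P_3: (9)(6) − (-14)(-7) = -44
P_3→P_1: (-14)(-7) − (15)(6) = 8
Σ = -78
Area = |Σ|/2 = 39.

39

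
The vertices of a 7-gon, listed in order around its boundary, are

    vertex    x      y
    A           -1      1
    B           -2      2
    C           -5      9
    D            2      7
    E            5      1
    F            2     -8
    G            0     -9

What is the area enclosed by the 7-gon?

Σ = (0) + (-8) + (-53) + (-33) + (-42) + (-18) + (-9) = -163
Area = |Σ|/2 = 81.5.

81.5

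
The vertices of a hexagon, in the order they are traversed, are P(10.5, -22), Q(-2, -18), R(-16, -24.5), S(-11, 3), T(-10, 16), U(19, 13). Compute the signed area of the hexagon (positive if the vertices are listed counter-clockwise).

-962

Apply the shoelace formula: 2A = Σ (x_i·y_{i+1} − x_{i+1}·y_i), indices taken mod 6.
P→Q: (10.5)(-18) − (-2)(-22) = -233
Q→R: (-2)(-24.5) − (-16)(-18) = -239
R→S: (-16)(3) − (-11)(-24.5) = -317.5
S→T: (-11)(16) − (-10)(3) = -146
T→U: (-10)(13) − (19)(16) = -434
U→P: (19)(-22) − (10.5)(13) = -554.5
Σ = -1924
Signed area = Σ/2 = -962 (negative ⇒ clockwise traversal).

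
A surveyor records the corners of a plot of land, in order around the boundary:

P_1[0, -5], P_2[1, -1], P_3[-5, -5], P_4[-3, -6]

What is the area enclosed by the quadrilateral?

Apply the shoelace (surveyor's) formula: 2A = Σ (x_i·y_{i+1} − x_{i+1}·y_i), indices taken mod 4.
Σ = (5) + (-10) + (15) + (15) = 25
Area = |Σ|/2 = 12.5.

12.5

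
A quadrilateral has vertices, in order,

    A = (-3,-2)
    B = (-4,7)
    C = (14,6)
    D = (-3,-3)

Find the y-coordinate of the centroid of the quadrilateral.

298/89

Apply Gauss's area formula. First the cross-terms c_i = x_i·y_{i+1} − x_{i+1}·y_i:
  -29, -122, -24, -3  ⇒  2A = -178, A = -89.
Then Σ (y_i + y_{i+1})·c_i = -1788, so ȳ = -1788 / (6·(-89)) = 298/89.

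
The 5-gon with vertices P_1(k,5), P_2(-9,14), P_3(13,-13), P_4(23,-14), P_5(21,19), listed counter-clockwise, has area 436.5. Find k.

The doubled signed area Σ (x_i y_{i+1} − x_{i+1} y_i) is linear in k.
With k=0 it equals 933; the coefficient of k is -5 (from the two edges through P_1).
So -5·k + 933 = 2·436.5 = 873 ⇒ k = 12.

12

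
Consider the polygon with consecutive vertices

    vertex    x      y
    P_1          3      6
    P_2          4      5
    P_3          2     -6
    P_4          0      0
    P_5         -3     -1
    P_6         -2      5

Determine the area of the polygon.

Σ = (-9) + (-34) + (0) + (0) + (-17) + (-27) = -87
Area = |Σ|/2 = 43.5.

43.5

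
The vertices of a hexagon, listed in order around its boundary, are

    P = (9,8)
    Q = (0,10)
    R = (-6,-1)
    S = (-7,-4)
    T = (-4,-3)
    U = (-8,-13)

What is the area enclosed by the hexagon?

126.5

Apply Gauss's area formula: 2A = Σ (x_i·y_{i+1} − x_{i+1}·y_i), indices taken mod 6.
P→Q: (9)(10) − (0)(8) = 90
Q→R: (0)(-1) − (-6)(10) = 60
R→S: (-6)(-4) − (-7)(-1) = 17
S→T: (-7)(-3) − (-4)(-4) = 5
T→U: (-4)(-13) − (-8)(-3) = 28
U→P: (-8)(8) − (9)(-13) = 53
Σ = 253
Area = |Σ|/2 = 126.5.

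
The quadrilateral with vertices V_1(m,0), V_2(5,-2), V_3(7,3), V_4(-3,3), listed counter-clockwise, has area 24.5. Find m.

The doubled signed area Σ (x_i y_{i+1} − x_{i+1} y_i) is linear in m.
With m=0 it equals 59; the coefficient of m is -5 (from the two edges through V_1).
So -5·m + 59 = 2·24.5 = 49 ⇒ m = 2.

2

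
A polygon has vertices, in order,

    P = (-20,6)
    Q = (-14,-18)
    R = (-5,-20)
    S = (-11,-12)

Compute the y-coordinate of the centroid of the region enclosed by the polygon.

Apply Gauss's area formula. First the cross-terms c_i = x_i·y_{i+1} − x_{i+1}·y_i:
  444, 190, -160, -306  ⇒  2A = 168, A = 84.
Then Σ (y_i + y_{i+1})·c_i = -5592, so ȳ = -5592 / (6·84) = -233/21.

-233/21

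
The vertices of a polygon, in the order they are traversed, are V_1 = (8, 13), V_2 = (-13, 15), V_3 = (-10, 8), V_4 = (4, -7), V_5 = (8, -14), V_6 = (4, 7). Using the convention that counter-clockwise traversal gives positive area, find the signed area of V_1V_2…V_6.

240.5

Apply the shoelace (surveyor's) formula: 2A = Σ (x_i·y_{i+1} − x_{i+1}·y_i), indices taken mod 6.
Σ = (289) + (46) + (38) + (0) + (112) + (-4) = 481
Signed area = Σ/2 = 240.5 (positive ⇒ counter-clockwise traversal).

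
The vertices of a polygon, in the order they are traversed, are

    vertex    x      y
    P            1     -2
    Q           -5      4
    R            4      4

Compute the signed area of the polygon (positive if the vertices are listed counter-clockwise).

-27

Σ = (-6) + (-36) + (-12) = -54
Signed area = Σ/2 = -27 (negative ⇒ clockwise traversal).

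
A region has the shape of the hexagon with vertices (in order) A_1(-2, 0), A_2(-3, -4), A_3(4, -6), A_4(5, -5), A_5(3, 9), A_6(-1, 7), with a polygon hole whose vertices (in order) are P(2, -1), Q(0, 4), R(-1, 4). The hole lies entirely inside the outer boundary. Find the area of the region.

Outer boundary:
Σ = (8) + (34) + (10) + (60) + (30) + (14) = 156
Area = |Σ|/2 = 78.
Hole:
Apply the surveyor's formula: 2A = Σ (x_i·y_{i+1} − x_{i+1}·y_i), indices taken mod 3.
Σ = (8) + (4) + (-7) = 5
Area = |Σ|/2 = 2.5.
Net area = 78 − 2.5 = 75.5.

75.5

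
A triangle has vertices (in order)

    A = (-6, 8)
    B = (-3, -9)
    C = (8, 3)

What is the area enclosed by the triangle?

111.5

Apply the shoelace (surveyor's) formula: 2A = Σ (x_i·y_{i+1} − x_{i+1}·y_i), indices taken mod 3.
Σ = (78) + (63) + (82) = 223
Area = |Σ|/2 = 111.5.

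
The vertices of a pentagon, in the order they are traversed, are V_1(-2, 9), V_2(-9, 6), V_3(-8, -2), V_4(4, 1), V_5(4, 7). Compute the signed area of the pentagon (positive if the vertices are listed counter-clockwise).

Apply the surveyor's formula: 2A = Σ (x_i·y_{i+1} − x_{i+1}·y_i), indices taken mod 5.
Σ = (69) + (66) + (0) + (24) + (50) = 209
Signed area = Σ/2 = 104.5 (positive ⇒ counter-clockwise traversal).

104.5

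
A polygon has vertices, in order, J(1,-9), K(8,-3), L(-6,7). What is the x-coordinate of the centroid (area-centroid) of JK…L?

Apply the surveyor's formula. First the cross-terms c_i = x_i·y_{i+1} − x_{i+1}·y_i:
  69, 38, 47  ⇒  2A = 154, A = 77.
Then Σ (x_i + x_{i+1})·c_i = 462, so x̄ = 462 / (6·77) = 1.

1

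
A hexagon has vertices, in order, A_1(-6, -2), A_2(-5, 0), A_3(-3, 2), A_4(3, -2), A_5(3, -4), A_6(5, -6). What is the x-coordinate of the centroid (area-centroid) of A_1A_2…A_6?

-36/35

Apply the shoelace (surveyor's) formula. First the cross-terms c_i = x_i·y_{i+1} − x_{i+1}·y_i:
  -10, -10, 0, -6, 2, -46  ⇒  2A = -70, A = -35.
Then Σ (x_i + x_{i+1})·c_i = 216, so x̄ = 216 / (6·(-35)) = -36/35.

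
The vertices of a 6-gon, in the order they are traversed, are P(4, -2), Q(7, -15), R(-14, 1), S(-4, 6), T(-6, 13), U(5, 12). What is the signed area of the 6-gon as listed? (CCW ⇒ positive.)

Apply the shoelace formula: 2A = Σ (x_i·y_{i+1} − x_{i+1}·y_i), indices taken mod 6.
Σ = (-46) + (-203) + (-80) + (-16) + (-137) + (-58) = -540
Signed area = Σ/2 = -270 (negative ⇒ clockwise traversal).

-270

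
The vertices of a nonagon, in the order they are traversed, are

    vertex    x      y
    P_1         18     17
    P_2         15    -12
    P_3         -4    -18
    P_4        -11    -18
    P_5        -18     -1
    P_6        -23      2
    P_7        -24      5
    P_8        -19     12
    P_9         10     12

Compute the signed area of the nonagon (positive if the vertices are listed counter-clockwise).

-970.5

Cross-terms: -471, -318, -126, -313, -59, -67, -193, -348, -46  ⇒  Σ = -1941
Signed area = Σ/2 = -970.5 (negative ⇒ clockwise traversal).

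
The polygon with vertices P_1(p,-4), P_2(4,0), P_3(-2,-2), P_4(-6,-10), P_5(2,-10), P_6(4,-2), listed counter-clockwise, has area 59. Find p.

1

Write out the shoelace sum; only the two edges meeting at P_1 involve p:
2·Area = [(4·(-4) − p·(-2)) + (p·0 − 4·(-4))] + 116
       = 2·p + 116 = 118
⇒ p = 1.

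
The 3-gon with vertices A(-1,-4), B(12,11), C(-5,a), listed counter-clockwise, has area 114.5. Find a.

Write out the shoelace sum; only the two edges meeting at C involve a:
2·Area = [(12·a − (-5)·11) + ((-5)·(-4) − (-1)·a)] + 37
       = 13·a + 112 = 229
⇒ a = 9.

9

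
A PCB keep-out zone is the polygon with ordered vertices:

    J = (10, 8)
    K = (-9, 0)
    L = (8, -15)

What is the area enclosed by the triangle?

Apply the surveyor's formula: 2A = Σ (x_i·y_{i+1} − x_{i+1}·y_i), indices taken mod 3.
J→K: (10)(0) − (-9)(8) = 72
K→L: (-9)(-15) − (8)(0) = 135
L→J: (8)(8) − (10)(-15) = 214
Σ = 421
Area = |Σ|/2 = 210.5.

210.5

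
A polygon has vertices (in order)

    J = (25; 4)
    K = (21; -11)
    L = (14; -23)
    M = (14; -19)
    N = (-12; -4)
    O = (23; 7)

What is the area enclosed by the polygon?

J→K: (25)(-11) − (21)(4) = -359
K→L: (21)(-23) − (14)(-11) = -329
L→M: (14)(-19) − (14)(-23) = 56
M→N: (14)(-4) − (-12)(-19) = -284
N→O: (-12)(7) − (23)(-4) = 8
O→J: (23)(4) − (25)(7) = -83
Σ = -991
Area = |Σ|/2 = 495.5.

495.5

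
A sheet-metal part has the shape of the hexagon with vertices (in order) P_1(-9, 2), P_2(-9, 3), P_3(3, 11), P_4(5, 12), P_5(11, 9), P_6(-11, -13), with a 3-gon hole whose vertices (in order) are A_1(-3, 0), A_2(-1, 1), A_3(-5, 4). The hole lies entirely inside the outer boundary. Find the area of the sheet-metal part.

198

Outer boundary:
Apply the shoelace formula: 2A = Σ (x_i·y_{i+1} − x_{i+1}·y_i), indices taken mod 6.
P_1→P_2: (-9)(3) − (-9)(2) = -9
P_2→P_3: (-9)(11) − (3)(3) = -108
P_3→P_4: (3)(12) − (5)(11) = -19
P_4→P_5: (5)(9) − (11)(12) = -87
P_5→P_6: (11)(-13) − (-11)(9) = -44
P_6→P_1: (-11)(2) − (-9)(-13) = -139
Σ = -406
Area = |Σ|/2 = 203.
Hole:
Σ = (-3) + (1) + (12) = 10
Area = |Σ|/2 = 5.
Net area = 203 − 5 = 198.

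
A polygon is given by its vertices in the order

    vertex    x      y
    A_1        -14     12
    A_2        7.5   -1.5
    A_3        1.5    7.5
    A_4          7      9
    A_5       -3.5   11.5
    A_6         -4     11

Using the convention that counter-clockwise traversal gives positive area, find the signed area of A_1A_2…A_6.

88

Apply Gauss's area formula: 2A = Σ (x_i·y_{i+1} − x_{i+1}·y_i), indices taken mod 6.
A_1→A_2: (-14)(-1.5) − (7.5)(12) = -69
A_2→A_3: (7.5)(7.5) − (1.5)(-1.5) = 58.5
A_3→A_4: (1.5)(9) − (7)(7.5) = -39
A_4→A_5: (7)(11.5) − (-3.5)(9) = 112
A_5→A_6: (-3.5)(11) − (-4)(11.5) = 7.5
A_6→A_1: (-4)(12) − (-14)(11) = 106
Σ = 176
Signed area = Σ/2 = 88 (positive ⇒ counter-clockwise traversal).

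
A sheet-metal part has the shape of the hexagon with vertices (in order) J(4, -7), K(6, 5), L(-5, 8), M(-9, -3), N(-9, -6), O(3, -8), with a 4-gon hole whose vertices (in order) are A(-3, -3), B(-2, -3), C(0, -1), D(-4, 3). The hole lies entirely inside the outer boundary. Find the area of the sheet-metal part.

Outer boundary:
Apply the shoelace (surveyor's) formula: 2A = Σ (x_i·y_{i+1} − x_{i+1}·y_i), indices taken mod 6.
Σ = (62) + (73) + (87) + (27) + (90) + (11) = 350
Area = |Σ|/2 = 175.
Hole:
Cross-terms: 3, 2, -4, 21  ⇒  Σ = 22
Area = |Σ|/2 = 11.
Net area = 175 − 11 = 164.

164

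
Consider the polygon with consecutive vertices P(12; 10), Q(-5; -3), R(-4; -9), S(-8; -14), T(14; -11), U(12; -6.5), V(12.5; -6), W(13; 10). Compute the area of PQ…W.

289.125

P→Q: (12)(-3) − (-5)(10) = 14
Q→R: (-5)(-9) − (-4)(-3) = 33
R→S: (-4)(-14) − (-8)(-9) = -16
S→T: (-8)(-11) − (14)(-14) = 284
T→U: (14)(-6.5) − (12)(-11) = 41
U→V: (12)(-6) − (12.5)(-6.5) = 9.25
V→W: (12.5)(10) − (13)(-6) = 203
W→P: (13)(10) − (12)(10) = 10
Σ = 578.25
Area = |Σ|/2 = 289.125.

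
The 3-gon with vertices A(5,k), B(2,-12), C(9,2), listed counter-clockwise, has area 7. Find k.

Write out the shoelace sum; only the two edges meeting at A involve k:
2·Area = [(9·k − 5·2) + (5·(-12) − 2·k)] + 112
       = 7·k + 42 = 14
⇒ k = -4.

-4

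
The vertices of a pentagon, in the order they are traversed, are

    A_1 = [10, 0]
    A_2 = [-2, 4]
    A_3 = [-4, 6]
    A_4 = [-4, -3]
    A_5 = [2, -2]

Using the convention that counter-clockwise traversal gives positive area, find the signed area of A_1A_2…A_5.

Cross-terms: 40, 4, 36, 14, 20  ⇒  Σ = 114
Signed area = Σ/2 = 57 (positive ⇒ counter-clockwise traversal).

57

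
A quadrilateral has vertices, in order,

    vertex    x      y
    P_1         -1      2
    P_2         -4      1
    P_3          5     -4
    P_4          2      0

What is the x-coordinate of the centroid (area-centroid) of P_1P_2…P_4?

Apply Gauss's area formula. First the cross-terms c_i = x_i·y_{i+1} − x_{i+1}·y_i:
  7, 11, 8, 4  ⇒  2A = 30, A = 15.
Then Σ (x_i + x_{i+1})·c_i = 36, so x̄ = 36 / (6·15) = 0.4.

0.4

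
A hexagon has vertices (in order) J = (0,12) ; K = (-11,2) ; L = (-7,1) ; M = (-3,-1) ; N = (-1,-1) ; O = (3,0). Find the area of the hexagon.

Apply the surveyor's formula: 2A = Σ (x_i·y_{i+1} − x_{i+1}·y_i), indices taken mod 6.
J→K: (0)(2) − (-11)(12) = 132
K→L: (-11)(1) − (-7)(2) = 3
L→M: (-7)(-1) − (-3)(1) = 10
M→N: (-3)(-1) − (-1)(-1) = 2
N→O: (-1)(0) − (3)(-1) = 3
O→J: (3)(12) − (0)(0) = 36
Σ = 186
Area = |Σ|/2 = 93.

93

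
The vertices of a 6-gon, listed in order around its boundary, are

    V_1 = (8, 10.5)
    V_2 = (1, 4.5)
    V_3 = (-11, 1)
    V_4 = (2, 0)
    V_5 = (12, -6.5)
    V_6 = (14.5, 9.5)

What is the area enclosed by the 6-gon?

Σ = (25.5) + (50.5) + (-2) + (-13) + (208.25) + (76.25) = 345.5
Area = |Σ|/2 = 172.75.

172.75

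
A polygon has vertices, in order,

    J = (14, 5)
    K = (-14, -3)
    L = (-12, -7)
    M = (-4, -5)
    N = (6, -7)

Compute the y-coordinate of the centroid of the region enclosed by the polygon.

Apply the shoelace (surveyor's) formula. First the cross-terms c_i = x_i·y_{i+1} − x_{i+1}·y_i:
  28, 62, 32, 58, 128  ⇒  2A = 308, A = 154.
Then Σ (y_i + y_{i+1})·c_i = -1900, so ȳ = -1900 / (6·154) = -475/231.

-475/231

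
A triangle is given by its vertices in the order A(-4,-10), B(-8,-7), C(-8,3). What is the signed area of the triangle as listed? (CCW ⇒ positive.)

Cross-terms: -52, -80, 92  ⇒  Σ = -40
Signed area = Σ/2 = -20 (negative ⇒ clockwise traversal).

-20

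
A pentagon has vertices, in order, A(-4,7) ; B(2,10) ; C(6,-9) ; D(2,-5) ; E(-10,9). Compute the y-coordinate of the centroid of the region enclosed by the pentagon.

Apply the shoelace (surveyor's) formula. First the cross-terms c_i = x_i·y_{i+1} − x_{i+1}·y_i:
  -54, -78, -12, -32, -34  ⇒  2A = -210, A = -105.
Then Σ (y_i + y_{i+1})·c_i = -1500, so ȳ = -1500 / (6·(-105)) = 50/21.

50/21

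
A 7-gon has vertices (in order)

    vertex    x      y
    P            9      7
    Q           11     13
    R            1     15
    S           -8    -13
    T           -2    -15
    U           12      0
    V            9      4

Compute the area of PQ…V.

324

Σ = (40) + (152) + (107) + (94) + (180) + (48) + (27) = 648
Area = |Σ|/2 = 324.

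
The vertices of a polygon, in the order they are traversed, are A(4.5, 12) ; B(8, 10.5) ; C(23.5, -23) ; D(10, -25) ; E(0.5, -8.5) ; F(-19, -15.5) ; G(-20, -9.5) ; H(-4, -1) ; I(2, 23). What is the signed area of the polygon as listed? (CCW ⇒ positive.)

-697.875

Apply Gauss's area formula: 2A = Σ (x_i·y_{i+1} − x_{i+1}·y_i), indices taken mod 9.
A→B: (4.5)(10.5) − (8)(12) = -48.75
B→C: (8)(-23) − (23.5)(10.5) = -430.75
C→D: (23.5)(-25) − (10)(-23) = -357.5
D→E: (10)(-8.5) − (0.5)(-25) = -72.5
E→F: (0.5)(-15.5) − (-19)(-8.5) = -169.25
F→G: (-19)(-9.5) − (-20)(-15.5) = -129.5
G→H: (-20)(-1) − (-4)(-9.5) = -18
H→I: (-4)(23) − (2)(-1) = -90
I→A: (2)(12) − (4.5)(23) = -79.5
Σ = -1395.75
Signed area = Σ/2 = -697.875 (negative ⇒ clockwise traversal).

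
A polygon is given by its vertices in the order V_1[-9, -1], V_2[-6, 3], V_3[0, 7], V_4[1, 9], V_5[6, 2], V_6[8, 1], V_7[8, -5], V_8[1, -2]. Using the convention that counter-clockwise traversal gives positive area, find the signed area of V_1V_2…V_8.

-111

Apply the shoelace formula: 2A = Σ (x_i·y_{i+1} − x_{i+1}·y_i), indices taken mod 8.
Σ = (-33) + (-42) + (-7) + (-52) + (-10) + (-48) + (-11) + (-19) = -222
Signed area = Σ/2 = -111 (negative ⇒ clockwise traversal).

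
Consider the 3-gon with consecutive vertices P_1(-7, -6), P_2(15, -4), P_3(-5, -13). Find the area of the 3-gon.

79

Apply the shoelace (surveyor's) formula: 2A = Σ (x_i·y_{i+1} − x_{i+1}·y_i), indices taken mod 3.
Cross-terms: 118, -215, -61  ⇒  Σ = -158
Area = |Σ|/2 = 79.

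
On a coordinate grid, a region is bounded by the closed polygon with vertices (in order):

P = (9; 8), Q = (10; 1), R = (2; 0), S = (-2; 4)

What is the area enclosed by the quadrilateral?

58.5

Σ = (-71) + (-2) + (8) + (-52) = -117
Area = |Σ|/2 = 58.5.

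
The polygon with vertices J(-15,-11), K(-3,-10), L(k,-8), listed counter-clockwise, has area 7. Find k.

Write out the shoelace sum; only the two edges meeting at L involve k:
2·Area = [((-3)·(-8) − k·(-10)) + (k·(-11) − (-15)·(-8))] + 117
       = -1·k + 21 = 14
⇒ k = 7.

7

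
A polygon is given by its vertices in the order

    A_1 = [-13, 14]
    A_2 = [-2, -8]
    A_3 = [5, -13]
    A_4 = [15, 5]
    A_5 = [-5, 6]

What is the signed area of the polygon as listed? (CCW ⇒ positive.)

270.5

Apply Gauss's area formula: 2A = Σ (x_i·y_{i+1} − x_{i+1}·y_i), indices taken mod 5.
A_1→A_2: (-13)(-8) − (-2)(14) = 132
A_2→A_3: (-2)(-13) − (5)(-8) = 66
A_3→A_4: (5)(5) − (15)(-13) = 220
A_4→A_5: (15)(6) − (-5)(5) = 115
A_5→A_1: (-5)(14) − (-13)(6) = 8
Σ = 541
Signed area = Σ/2 = 270.5 (positive ⇒ counter-clockwise traversal).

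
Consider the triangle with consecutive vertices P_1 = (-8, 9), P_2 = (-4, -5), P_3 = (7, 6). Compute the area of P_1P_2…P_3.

99

Apply the surveyor's formula: 2A = Σ (x_i·y_{i+1} − x_{i+1}·y_i), indices taken mod 3.
Σ = (76) + (11) + (111) = 198
Area = |Σ|/2 = 99.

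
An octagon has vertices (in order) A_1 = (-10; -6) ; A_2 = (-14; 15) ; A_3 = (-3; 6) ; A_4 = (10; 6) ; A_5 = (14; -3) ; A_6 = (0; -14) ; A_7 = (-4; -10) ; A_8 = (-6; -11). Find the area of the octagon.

Apply the shoelace formula: 2A = Σ (x_i·y_{i+1} − x_{i+1}·y_i), indices taken mod 8.
Σ = (-234) + (-39) + (-78) + (-114) + (-196) + (-56) + (-16) + (-74) = -807
Area = |Σ|/2 = 403.5.

403.5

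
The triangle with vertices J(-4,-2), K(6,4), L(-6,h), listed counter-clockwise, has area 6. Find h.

-2

The doubled signed area Σ (x_i y_{i+1} − x_{i+1} y_i) is linear in h.
With h=0 it equals 32; the coefficient of h is 10 (from the two edges through L).
So 10·h + 32 = 2·6 = 12 ⇒ h = -2.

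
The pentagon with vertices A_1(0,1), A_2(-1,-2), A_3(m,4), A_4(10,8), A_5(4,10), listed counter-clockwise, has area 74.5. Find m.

The doubled signed area Σ (x_i y_{i+1} − x_{i+1} y_i) is linear in m.
With m=0 it equals 29; the coefficient of m is 10 (from the two edges through A_3).
So 10·m + 29 = 2·74.5 = 149 ⇒ m = 12.

12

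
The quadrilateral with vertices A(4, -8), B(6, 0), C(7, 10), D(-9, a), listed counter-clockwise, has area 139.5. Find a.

The doubled signed area Σ (x_i y_{i+1} − x_{i+1} y_i) is linear in a.
With a=0 it equals 270; the coefficient of a is 3 (from the two edges through D).
So 3·a + 270 = 2·139.5 = 279 ⇒ a = 3.

3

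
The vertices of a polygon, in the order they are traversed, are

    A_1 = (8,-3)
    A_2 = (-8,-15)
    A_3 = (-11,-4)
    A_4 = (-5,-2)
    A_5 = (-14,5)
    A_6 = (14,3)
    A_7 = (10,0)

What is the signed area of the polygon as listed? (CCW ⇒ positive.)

-250

Σ = (-144) + (-133) + (2) + (-53) + (-112) + (-30) + (-30) = -500
Signed area = Σ/2 = -250 (negative ⇒ clockwise traversal).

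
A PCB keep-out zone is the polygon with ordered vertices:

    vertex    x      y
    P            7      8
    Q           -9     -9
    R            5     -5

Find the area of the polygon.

87

Apply the surveyor's formula: 2A = Σ (x_i·y_{i+1} − x_{i+1}·y_i), indices taken mod 3.
Σ = (9) + (90) + (75) = 174
Area = |Σ|/2 = 87.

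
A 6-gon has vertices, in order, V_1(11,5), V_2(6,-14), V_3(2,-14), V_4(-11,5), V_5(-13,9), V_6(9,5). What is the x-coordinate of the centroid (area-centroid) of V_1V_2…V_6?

Apply the surveyor's formula. First the cross-terms c_i = x_i·y_{i+1} − x_{i+1}·y_i:
  -184, -56, -144, -34, -146, -10  ⇒  2A = -574, A = -287.
Then Σ (x_i + x_{i+1})·c_i = -1080, so x̄ = -1080 / (6·(-287)) = 180/287.

180/287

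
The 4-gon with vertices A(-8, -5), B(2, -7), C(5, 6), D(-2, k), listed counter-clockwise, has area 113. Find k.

Write out the shoelace sum; only the two edges meeting at D involve k:
2·Area = [(5·k − (-2)·6) + ((-2)·(-5) − (-8)·k)] + 113
       = 13·k + 135 = 226
⇒ k = 7.

7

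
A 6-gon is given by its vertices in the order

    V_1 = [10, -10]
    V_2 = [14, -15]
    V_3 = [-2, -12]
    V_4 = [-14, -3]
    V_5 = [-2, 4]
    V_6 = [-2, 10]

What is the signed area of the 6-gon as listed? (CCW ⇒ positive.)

-262

Σ = (-10) + (-198) + (-162) + (-62) + (-12) + (-80) = -524
Signed area = Σ/2 = -262 (negative ⇒ clockwise traversal).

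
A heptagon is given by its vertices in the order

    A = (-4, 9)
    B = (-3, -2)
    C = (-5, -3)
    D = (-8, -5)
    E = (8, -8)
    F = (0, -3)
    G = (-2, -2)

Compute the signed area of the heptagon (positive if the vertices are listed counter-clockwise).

41.5

Σ = (35) + (-1) + (1) + (104) + (-24) + (-6) + (-26) = 83
Signed area = Σ/2 = 41.5 (positive ⇒ counter-clockwise traversal).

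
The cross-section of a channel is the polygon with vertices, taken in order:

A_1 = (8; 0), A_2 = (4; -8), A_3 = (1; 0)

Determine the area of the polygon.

Apply the shoelace (surveyor's) formula: 2A = Σ (x_i·y_{i+1} − x_{i+1}·y_i), indices taken mod 3.
Σ = (-64) + (8) + (0) = -56
Area = |Σ|/2 = 28.

28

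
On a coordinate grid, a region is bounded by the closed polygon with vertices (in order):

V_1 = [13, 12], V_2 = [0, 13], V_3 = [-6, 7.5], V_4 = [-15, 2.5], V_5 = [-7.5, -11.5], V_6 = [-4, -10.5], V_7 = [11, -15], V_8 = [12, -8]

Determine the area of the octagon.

542

Apply Gauss's area formula: 2A = Σ (x_i·y_{i+1} − x_{i+1}·y_i), indices taken mod 8.
Σ = (169) + (78) + (97.5) + (191.25) + (32.75) + (175.5) + (92) + (248) = 1084
Area = |Σ|/2 = 542.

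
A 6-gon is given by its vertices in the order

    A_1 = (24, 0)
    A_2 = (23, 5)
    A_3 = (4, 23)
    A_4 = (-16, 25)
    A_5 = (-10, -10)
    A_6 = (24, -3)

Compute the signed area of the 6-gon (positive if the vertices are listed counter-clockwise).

924.5

Apply Gauss's area formula: 2A = Σ (x_i·y_{i+1} − x_{i+1}·y_i), indices taken mod 6.
Σ = (120) + (509) + (468) + (410) + (270) + (72) = 1849
Signed area = Σ/2 = 924.5 (positive ⇒ counter-clockwise traversal).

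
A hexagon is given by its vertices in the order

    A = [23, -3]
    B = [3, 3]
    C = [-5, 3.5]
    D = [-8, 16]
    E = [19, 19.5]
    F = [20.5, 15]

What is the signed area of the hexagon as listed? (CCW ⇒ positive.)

-464.875

Apply the surveyor's formula: 2A = Σ (x_i·y_{i+1} − x_{i+1}·y_i), indices taken mod 6.
Σ = (78) + (25.5) + (-52) + (-460) + (-114.75) + (-406.5) = -929.75
Signed area = Σ/2 = -464.875 (negative ⇒ clockwise traversal).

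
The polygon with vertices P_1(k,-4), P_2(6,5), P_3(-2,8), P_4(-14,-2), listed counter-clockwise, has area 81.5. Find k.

-13

Write out the shoelace sum; only the two edges meeting at P_1 involve k:
2·Area = [((-14)·(-4) − k·(-2)) + (k·5 − 6·(-4))] + 174
       = 7·k + 254 = 163
⇒ k = -13.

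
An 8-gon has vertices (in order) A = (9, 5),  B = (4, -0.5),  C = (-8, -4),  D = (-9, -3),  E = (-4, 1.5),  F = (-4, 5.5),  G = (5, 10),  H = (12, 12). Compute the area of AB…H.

136.75

Apply the shoelace (surveyor's) formula: 2A = Σ (x_i·y_{i+1} − x_{i+1}·y_i), indices taken mod 8.
Σ = (-24.5) + (-20) + (-12) + (-25.5) + (-16) + (-67.5) + (-60) + (-48) = -273.5
Area = |Σ|/2 = 136.75.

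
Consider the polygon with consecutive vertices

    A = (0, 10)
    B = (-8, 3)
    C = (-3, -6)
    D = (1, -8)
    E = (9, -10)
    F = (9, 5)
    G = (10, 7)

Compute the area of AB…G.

Σ = (80) + (57) + (30) + (62) + (135) + (13) + (100) = 477
Area = |Σ|/2 = 238.5.

238.5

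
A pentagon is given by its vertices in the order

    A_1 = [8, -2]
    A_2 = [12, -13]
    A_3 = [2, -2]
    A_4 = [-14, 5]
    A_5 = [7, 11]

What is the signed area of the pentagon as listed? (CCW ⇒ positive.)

-193.5

Σ = (-80) + (2) + (-18) + (-189) + (-102) = -387
Signed area = Σ/2 = -193.5 (negative ⇒ clockwise traversal).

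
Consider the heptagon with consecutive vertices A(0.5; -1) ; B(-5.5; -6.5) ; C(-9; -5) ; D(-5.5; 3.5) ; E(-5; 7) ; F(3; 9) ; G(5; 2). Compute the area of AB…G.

115.375

A→B: (0.5)(-6.5) − (-5.5)(-1) = -8.75
B→C: (-5.5)(-5) − (-9)(-6.5) = -31
C→D: (-9)(3.5) − (-5.5)(-5) = -59
D→E: (-5.5)(7) − (-5)(3.5) = -21
E→F: (-5)(9) − (3)(7) = -66
F→G: (3)(2) − (5)(9) = -39
G→A: (5)(-1) − (0.5)(2) = -6
Σ = -230.75
Area = |Σ|/2 = 115.375.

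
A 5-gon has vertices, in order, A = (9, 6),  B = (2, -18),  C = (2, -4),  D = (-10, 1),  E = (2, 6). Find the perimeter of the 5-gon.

72

|AB| = √((-7)² + (-24)²) = √625 = 25
|BC| = √((0)² + (14)²) = √196 = 14
|CD| = √((-12)² + (5)²) = √169 = 13
|DE| = √((12)² + (5)²) = √169 = 13
|EA| = √((7)² + (0)²) = √49 = 7
Perimeter = 25 + 14 + 13 + 13 + 7 = 72.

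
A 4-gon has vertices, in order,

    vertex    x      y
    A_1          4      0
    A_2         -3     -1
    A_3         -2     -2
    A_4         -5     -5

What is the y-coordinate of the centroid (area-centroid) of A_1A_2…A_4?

Apply Gauss's area formula. First the cross-terms c_i = x_i·y_{i+1} − x_{i+1}·y_i:
  -4, 4, 0, 20  ⇒  2A = 20, A = 10.
Then Σ (y_i + y_{i+1})·c_i = -108, so ȳ = -108 / (6·10) = -1.8.

-1.8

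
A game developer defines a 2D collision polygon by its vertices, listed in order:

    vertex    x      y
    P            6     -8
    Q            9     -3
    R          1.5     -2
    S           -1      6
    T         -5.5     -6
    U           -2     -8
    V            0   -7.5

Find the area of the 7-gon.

89.25

Apply the surveyor's formula: 2A = Σ (x_i·y_{i+1} − x_{i+1}·y_i), indices taken mod 7.
P→Q: (6)(-3) − (9)(-8) = 54
Q→R: (9)(-2) − (1.5)(-3) = -13.5
R→S: (1.5)(6) − (-1)(-2) = 7
S→T: (-1)(-6) − (-5.5)(6) = 39
T→U: (-5.5)(-8) − (-2)(-6) = 32
U→V: (-2)(-7.5) − (0)(-8) = 15
V→P: (0)(-8) − (6)(-7.5) = 45
Σ = 178.5
Area = |Σ|/2 = 89.25.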